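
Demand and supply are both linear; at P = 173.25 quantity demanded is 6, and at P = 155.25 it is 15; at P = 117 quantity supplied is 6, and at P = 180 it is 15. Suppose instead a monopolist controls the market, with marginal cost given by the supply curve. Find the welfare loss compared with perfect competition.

22.32

Demand slope = (155.25 − 173.25)/(15 − 6) = −2, so P = 185.25 − 2Q.
Supply slope = (180 − 117)/(15 − 6) = 7, so P = 75 + 7Q.
Competitive equilibrium: 185.25 − 2Q = 75 + 7Q → Q* = 12.25, P* = 160.75.
Marginal revenue: MR = 185.25 − 4Q. Set MR = MC: 185.25 − 4Q = 75 + 7Q → Q_m = 10.0227.
Price P_m = 185.25 − 2·10.0227 = 165.2046; MC(Q_m) = 75 + 7·10.0227 = 145.1589.
Competitive Q* = 12.25, so ΔQ = 2.2273; wedge = 165.2046 − 145.1589 = 20.0457.
The triangle = ½ × 2.2273 × 20.0457 = 22.32.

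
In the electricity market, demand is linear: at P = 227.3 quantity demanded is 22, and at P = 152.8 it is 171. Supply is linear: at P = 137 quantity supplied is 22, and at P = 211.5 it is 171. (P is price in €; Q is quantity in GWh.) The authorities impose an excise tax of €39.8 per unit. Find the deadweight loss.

€792.02

Demand slope = (152.8 − 227.3)/(171 − 22) = −0.5, so P = 238.3 − 0.5Q.
Supply slope = (211.5 − 137)/(171 − 22) = 0.5, so P = 126 + 0.5Q.
Competitive equilibrium: 238.3 − 0.5Q = 126 + 0.5Q → Q* = 112.3, P* = 182.15.
With the tax, the buyer price exceeds the seller price by 39.8: (238.3 − 0.5Q) − (126 + 0.5Q) = 39.8 → Q' = 72.5.
ΔQ = 112.3 − 72.5 = 39.8; the wedge equals the tax, 39.8.
DWL = ½ × 39.8 × 39.8 = €792.02.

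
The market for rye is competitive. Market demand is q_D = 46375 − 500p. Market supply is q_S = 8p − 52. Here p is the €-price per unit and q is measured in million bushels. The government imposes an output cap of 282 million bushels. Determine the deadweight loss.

€10014.92 million

In inverse form: demand p = 92.75 − 0.002q, supply p = 6.5 + 0.125q.
Competitive equilibrium: 92.75 − 0.002q = 6.5 + 0.125q → q* = 679.1339, p* = 91.3917.
At q = 282: demand price = 92.75 − 0.002·282 = 92.186; supply price = 6.5 + 0.125·282 = 41.75.
Δq = 679.1339 − 282 = 397.1339; wedge = 92.186 − 41.75 = 50.436.
Welfare loss = ½ × 397.1339 × 50.436 = €10014.92 million.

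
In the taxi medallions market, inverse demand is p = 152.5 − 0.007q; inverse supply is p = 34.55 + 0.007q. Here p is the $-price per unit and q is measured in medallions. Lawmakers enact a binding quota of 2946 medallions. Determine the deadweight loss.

Competitive equilibrium: 152.5 − 0.007q = 34.55 + 0.007q → q* = 8425, p* = 93.525.
At q = 2946: demand price = 152.5 − 0.007·2946 = 131.878; supply price = 34.55 + 0.007·2946 = 55.172.
Δq = 8425 − 2946 = 5479; wedge = 131.878 − 55.172 = 76.706.
Welfare loss = ½ × 5479 × 76.706 = $210136.087.

$210136.087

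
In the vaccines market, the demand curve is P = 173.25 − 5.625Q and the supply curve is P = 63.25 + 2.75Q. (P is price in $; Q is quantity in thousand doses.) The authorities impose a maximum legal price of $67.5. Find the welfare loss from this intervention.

$562.39 thousand

Competitive equilibrium: 173.25 − 5.625Q = 63.25 + 2.75Q → Q* = 13.13433, P* = 99.3694.
At the ceiling P = 67.5, quantity supplied = (67.5 − 63.25)/2.75 = 1.54545.
Willingness to pay at Q' = 1.54545: 173.25 − 5.625·1.54545 = 164.55684.
ΔQ = 13.13433 − 1.54545 = 11.58888; wedge = 164.55684 − 67.5 = 97.05684.
DWL = ½ × 11.58888 × 97.05684 = $562.39 thousand.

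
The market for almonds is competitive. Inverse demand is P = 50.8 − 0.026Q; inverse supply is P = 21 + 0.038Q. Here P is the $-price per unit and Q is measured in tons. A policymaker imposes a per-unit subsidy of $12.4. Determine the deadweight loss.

$1201.25

Competitive equilibrium: 50.8 − 0.026Q = 21 + 0.038Q → Q* = 465.625, P* = 38.6938.
The subsidy lowers effective supply by 12.4: P = 8.6 + 0.038Q.
New quantity: 50.8 − 0.026Q = 8.6 + 0.038Q → Q' = 659.375.
Overproduction ΔQ = 659.375 − 465.625 = 193.75; wedge = subsidy = 12.4.
Welfare loss = ½ × 193.75 × 12.4 = $1201.25.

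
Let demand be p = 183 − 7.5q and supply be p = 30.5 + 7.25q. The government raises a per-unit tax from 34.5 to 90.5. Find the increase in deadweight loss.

237.29

Competitive equilibrium: 183 − 7.5q = 30.5 + 7.25q → q* = 10.339, p* = 105.4576.
For a per-unit tax t: Δq = t/14.75, so DWL = ½·t·(t/14.75) = t²/29.5.
At t = 34.5: DWL = 40.347. At t = 90.5: DWL = 277.636.
Increase = 277.636 − 40.347 = 237.29.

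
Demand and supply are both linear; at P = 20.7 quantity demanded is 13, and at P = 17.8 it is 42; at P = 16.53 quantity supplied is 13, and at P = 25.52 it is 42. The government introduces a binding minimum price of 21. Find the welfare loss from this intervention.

35.56

Demand slope = (17.8 − 20.7)/(42 − 13) = −0.1, so P = 22 − 0.1Q.
Supply slope = (25.52 − 16.53)/(42 − 13) = 0.31, so P = 12.5 + 0.31Q.
Competitive equilibrium: 22 − 0.1Q = 12.5 + 0.31Q → Q* = 23.1707, P* = 19.6829.
At the floor P = 21, quantity demanded = (22 − 21)/0.1 = 10.
Sellers' marginal cost at Q' = 10: 12.5 + 0.31·10 = 15.6.
ΔQ = 23.1707 − 10 = 13.1707; wedge = 21 − 15.6 = 5.4.
Deadweight loss = ½ × 13.1707 × 5.4 = 35.56.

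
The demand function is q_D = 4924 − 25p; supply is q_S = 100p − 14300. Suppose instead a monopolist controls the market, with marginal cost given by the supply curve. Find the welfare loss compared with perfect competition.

In inverse form: demand p = 196.96 − 0.04q, supply p = 143 + 0.01q.
Competitive equilibrium: 196.96 − 0.04q = 143 + 0.01q → q* = 1079.2, p* = 153.792.
Marginal revenue: MR = 196.96 − 0.08q. Set MR = MC: 196.96 − 0.08q = 143 + 0.01q → q_m = 599.55556.
Price p_m = 196.96 − 0.04·599.55556 = 172.97778; MC(q_m) = 143 + 0.01·599.55556 = 148.99556.
Competitive q* = 1079.2, so Δq = 479.64444; wedge = 172.97778 − 148.99556 = 23.98222.
DWL = ½ × 479.64444 × 23.98222 = 5751.47.

5751.47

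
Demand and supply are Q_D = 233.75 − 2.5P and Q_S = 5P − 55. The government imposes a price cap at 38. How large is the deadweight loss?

In inverse form: demand P = 93.5 − 0.4Q, supply P = 11 + 0.2Q.
Competitive equilibrium: 93.5 − 0.4Q = 11 + 0.2Q → Q* = 137.5, P* = 38.5.
At the ceiling P = 38, quantity supplied = (38 − 11)/0.2 = 135.
Willingness to pay at Q' = 135: 93.5 − 0.4·135 = 39.5.
ΔQ = 137.5 − 135 = 2.5; wedge = 39.5 − 38 = 1.5.
Welfare loss = ½ × 2.5 × 1.5 = 1.875.

1.875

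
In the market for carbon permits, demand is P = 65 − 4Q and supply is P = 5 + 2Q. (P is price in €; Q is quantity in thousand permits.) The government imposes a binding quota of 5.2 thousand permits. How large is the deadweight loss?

€69.12 thousand

Competitive equilibrium: 65 − 4Q = 5 + 2Q → Q* = 10, P* = 25.
At Q = 5.2: demand price = 65 − 4·5.2 = 44.2; supply price = 5 + 2·5.2 = 15.4.
ΔQ = 10 − 5.2 = 4.8; wedge = 44.2 − 15.4 = 28.8.
DWL = ½ × 4.8 × 28.8 = €69.12 thousand.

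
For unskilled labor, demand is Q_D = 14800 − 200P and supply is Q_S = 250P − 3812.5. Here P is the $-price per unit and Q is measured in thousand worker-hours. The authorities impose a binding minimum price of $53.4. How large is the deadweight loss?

In inverse form: demand P = 74 − 0.005Q, supply P = 15.25 + 0.004Q.
Competitive equilibrium: 74 − 0.005Q = 15.25 + 0.004Q → Q* = 6527.7778, P* = 41.3611.
At the floor P = 53.4, quantity demanded = (74 − 53.4)/0.005 = 4120.
Sellers' marginal cost at Q' = 4120: 15.25 + 0.004·4120 = 31.73.
ΔQ = 6527.7778 − 4120 = 2407.7778; wedge = 53.4 − 31.73 = 21.67.
Deadweight loss = ½ × 2407.7778 × 21.67 = $26088.27 thousand.

$26088.27 thousand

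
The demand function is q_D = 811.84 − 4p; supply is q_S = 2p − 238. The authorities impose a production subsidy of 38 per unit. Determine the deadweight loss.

In inverse form: demand p = 202.96 − 0.25q, supply p = 119 + 0.5q.
Competitive equilibrium: 202.96 − 0.25q = 119 + 0.5q → q* = 111.9467, p* = 174.9733.
The subsidy lowers effective supply by 38: p = 81 + 0.5q.
New quantity: 202.96 − 0.25q = 81 + 0.5q → q' = 162.6133.
Overproduction Δq = 162.6133 − 111.9467 = 50.6666; wedge = subsidy = 38.
DWL = ½ × 50.6666 × 38 = 962.67.

962.67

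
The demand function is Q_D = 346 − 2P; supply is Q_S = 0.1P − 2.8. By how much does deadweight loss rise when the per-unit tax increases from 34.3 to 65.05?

In inverse form: demand P = 173 − 0.5Q, supply P = 28 + 10Q.
Competitive equilibrium: 173 − 0.5Q = 28 + 10Q → Q* = 13.8095, P* = 166.0952.
For a per-unit tax t: ΔQ = t/10.5, so DWL = ½·t·(t/10.5) = t²/21.
At t = 34.3: DWL = 56.023. At t = 65.05: DWL = 201.5.
Increase = 201.5 − 56.023 = 145.48.

145.48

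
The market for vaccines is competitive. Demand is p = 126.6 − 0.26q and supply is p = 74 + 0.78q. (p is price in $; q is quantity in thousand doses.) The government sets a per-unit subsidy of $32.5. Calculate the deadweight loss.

Competitive equilibrium: 126.6 − 0.26q = 74 + 0.78q → q* = 50.5769, p* = 113.45.
The subsidy lowers effective supply by 32.5: p = 41.5 + 0.78q.
New quantity: 126.6 − 0.26q = 41.5 + 0.78q → q' = 81.8269.
Overproduction Δq = 81.8269 − 50.5769 = 31.25; wedge = subsidy = 32.5.
DWL = ½ × 31.25 × 32.5 = $507.81 thousand.

$507.81 thousand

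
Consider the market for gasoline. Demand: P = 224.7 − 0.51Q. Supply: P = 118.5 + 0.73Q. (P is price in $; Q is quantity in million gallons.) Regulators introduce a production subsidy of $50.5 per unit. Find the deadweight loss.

$1028.33 million

Competitive equilibrium: 224.7 − 0.51Q = 118.5 + 0.73Q → Q* = 85.6452, P* = 181.021.
The subsidy lowers effective supply by 50.5: P = 68 + 0.73Q.
New quantity: 224.7 − 0.51Q = 68 + 0.73Q → Q' = 126.371.
Overproduction ΔQ = 126.371 − 85.6452 = 40.7258; wedge = subsidy = 50.5.
Deadweight loss = ½ × 40.7258 × 50.5 = $1028.33 million.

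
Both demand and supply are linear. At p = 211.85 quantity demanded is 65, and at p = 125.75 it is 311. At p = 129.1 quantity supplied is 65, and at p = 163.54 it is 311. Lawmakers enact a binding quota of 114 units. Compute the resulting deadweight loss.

Demand slope = (125.75 − 211.85)/(311 − 65) = −0.35, so p = 234.6 − 0.35q.
Supply slope = (163.54 − 129.1)/(311 − 65) = 0.14, so p = 120 + 0.14q.
Competitive equilibrium: 234.6 − 0.35q = 120 + 0.14q → q* = 233.87755, p* = 152.74286.
At q = 114: demand price = 234.6 − 0.35·114 = 194.7; supply price = 120 + 0.14·114 = 135.96.
Δq = 233.87755 − 114 = 119.87755; wedge = 194.7 − 135.96 = 58.74.
Deadweight loss = ½ × 119.87755 × 58.74 = 3520.80.

3520.80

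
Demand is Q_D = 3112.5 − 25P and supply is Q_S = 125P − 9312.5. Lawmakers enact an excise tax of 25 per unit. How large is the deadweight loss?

6510.42

In inverse form: demand P = 124.5 − 0.04Q, supply P = 74.5 + 0.008Q.
Competitive equilibrium: 124.5 − 0.04Q = 74.5 + 0.008Q → Q* = 1041.6667, P* = 82.8333.
With the tax, the buyer price exceeds the seller price by 25: (124.5 − 0.04Q) − (74.5 + 0.008Q) = 25 → Q' = 520.8333.
ΔQ = 1041.6667 − 520.8333 = 520.8334; the wedge equals the tax, 25.
The triangle = ½ × 520.8334 × 25 = 6510.42.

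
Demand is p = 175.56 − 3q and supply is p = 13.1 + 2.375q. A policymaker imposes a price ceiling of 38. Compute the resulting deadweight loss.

1047.33

Competitive equilibrium: 175.56 − 3q = 13.1 + 2.375q → q* = 30.2251, p* = 84.8847.
At the ceiling p = 38, quantity supplied = (38 − 13.1)/2.375 = 10.4842.
Willingness to pay at q' = 10.4842: 175.56 − 3·10.4842 = 144.1074.
Δq = 30.2251 − 10.4842 = 19.7409; wedge = 144.1074 − 38 = 106.1074.
Welfare loss = ½ × 19.7409 × 106.1074 = 1047.33.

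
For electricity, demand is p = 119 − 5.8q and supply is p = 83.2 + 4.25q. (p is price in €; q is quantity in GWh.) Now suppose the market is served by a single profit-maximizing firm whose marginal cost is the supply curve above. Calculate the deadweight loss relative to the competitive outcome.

€8.54

Competitive equilibrium: 119 − 5.8q = 83.2 + 4.25q → q* = 3.5622, p* = 98.3393.
Marginal revenue: MR = 119 − 11.6q. Set MR = MC: 119 − 11.6q = 83.2 + 4.25q → q_m = 2.2587.
Price p_m = 119 − 5.8·2.2587 = 105.8995; MC(q_m) = 83.2 + 4.25·2.2587 = 92.7995.
Competitive q* = 3.5622, so Δq = 1.3035; wedge = 105.8995 − 92.7995 = 13.1.
Welfare loss = ½ × 1.3035 × 13.1 = €8.54.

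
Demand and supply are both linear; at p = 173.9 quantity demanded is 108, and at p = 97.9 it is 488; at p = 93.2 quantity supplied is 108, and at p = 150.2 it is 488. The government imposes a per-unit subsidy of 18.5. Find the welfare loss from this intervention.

Demand slope = (97.9 − 173.9)/(488 − 108) = −0.2, so p = 195.5 − 0.2q.
Supply slope = (150.2 − 93.2)/(488 − 108) = 0.15, so p = 77 + 0.15q.
Competitive equilibrium: 195.5 − 0.2q = 77 + 0.15q → q* = 338.5714, p* = 127.7857.
The subsidy lowers effective supply by 18.5: p = 58.5 + 0.15q.
New quantity: 195.5 − 0.2q = 58.5 + 0.15q → q' = 391.4286.
Overproduction Δq = 391.4286 − 338.5714 = 52.8572; wedge = subsidy = 18.5.
Welfare loss = ½ × 52.8572 × 18.5 = 488.93.

488.93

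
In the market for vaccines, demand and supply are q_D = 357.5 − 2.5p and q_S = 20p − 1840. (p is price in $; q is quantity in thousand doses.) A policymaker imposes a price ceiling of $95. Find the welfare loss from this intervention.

$640 thousand

In inverse form: demand p = 143 − 0.4q, supply p = 92 + 0.05q.
Competitive equilibrium: 143 − 0.4q = 92 + 0.05q → q* = 113.3333, p* = 97.6667.
At the ceiling p = 95, quantity supplied = (95 − 92)/0.05 = 60.
Willingness to pay at q' = 60: 143 − 0.4·60 = 119.
Δq = 113.3333 − 60 = 53.3333; wedge = 119 − 95 = 24.
DWL = ½ × 53.3333 × 24 = $640 thousand.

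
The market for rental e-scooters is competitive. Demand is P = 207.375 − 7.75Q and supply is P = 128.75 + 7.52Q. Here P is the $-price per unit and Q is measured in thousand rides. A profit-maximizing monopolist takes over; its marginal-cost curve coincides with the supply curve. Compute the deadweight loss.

$22.94 thousand

Competitive equilibrium: 207.375 − 7.75Q = 128.75 + 7.52Q → Q* = 5.149, P* = 167.4704.
Marginal revenue: MR = 207.375 − 15.5Q. Set MR = MC: 207.375 − 15.5Q = 128.75 + 7.52Q → Q_m = 3.4155.
Price P_m = 207.375 − 7.75·3.4155 = 180.9049; MC(Q_m) = 128.75 + 7.52·3.4155 = 154.4346.
Competitive Q* = 5.149, so ΔQ = 1.7335; wedge = 180.9049 − 154.4346 = 26.4703.
The triangle = ½ × 1.7335 × 26.4703 = $22.94 thousand.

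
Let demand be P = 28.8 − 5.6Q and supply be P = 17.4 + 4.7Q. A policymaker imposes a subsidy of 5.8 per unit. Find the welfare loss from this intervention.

Competitive equilibrium: 28.8 − 5.6Q = 17.4 + 4.7Q → Q* = 1.1068, P* = 22.6019.
The subsidy lowers effective supply by 5.8: P = 11.6 + 4.7Q.
New quantity: 28.8 − 5.6Q = 11.6 + 4.7Q → Q' = 1.6699.
Overproduction ΔQ = 1.6699 − 1.1068 = 0.5631; wedge = subsidy = 5.8.
The triangle = ½ × 0.5631 × 5.8 = 1.63.

1.63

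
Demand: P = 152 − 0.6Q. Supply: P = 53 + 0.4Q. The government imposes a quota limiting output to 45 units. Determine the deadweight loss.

1458

Competitive equilibrium: 152 − 0.6Q = 53 + 0.4Q → Q* = 99, P* = 92.6.
At Q = 45: demand price = 152 − 0.6·45 = 125; supply price = 53 + 0.4·45 = 71.
ΔQ = 99 − 45 = 54; wedge = 125 − 71 = 54.
DWL = ½ × 54 × 54 = 1458.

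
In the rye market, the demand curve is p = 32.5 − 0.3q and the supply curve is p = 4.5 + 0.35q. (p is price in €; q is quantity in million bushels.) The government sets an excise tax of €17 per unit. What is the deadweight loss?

€222.31 million

Competitive equilibrium: 32.5 − 0.3q = 4.5 + 0.35q → q* = 43.0769, p* = 19.5769.
With the tax, the buyer price exceeds the seller price by 17: (32.5 − 0.3q) − (4.5 + 0.35q) = 17 → q' = 16.9231.
Δq = 43.0769 − 16.9231 = 26.1538; the wedge equals the tax, 17.
Deadweight loss = ½ × 26.1538 × 17 = €222.31 million.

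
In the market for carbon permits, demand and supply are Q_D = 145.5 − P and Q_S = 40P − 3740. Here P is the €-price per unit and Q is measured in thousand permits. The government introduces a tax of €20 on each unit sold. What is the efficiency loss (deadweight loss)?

€195.12 thousand

In inverse form: demand P = 145.5 − Q, supply P = 93.5 + 0.025Q.
Competitive equilibrium: 145.5 − Q = 93.5 + 0.025Q → Q* = 50.7317, P* = 94.7683.
With the tax, the buyer price exceeds the seller price by 20: (145.5 − Q) − (93.5 + 0.025Q) = 20 → Q' = 31.2195.
ΔQ = 50.7317 − 31.2195 = 19.5122; the wedge equals the tax, 20.
Deadweight loss = ½ × 19.5122 × 20 = €195.12 thousand.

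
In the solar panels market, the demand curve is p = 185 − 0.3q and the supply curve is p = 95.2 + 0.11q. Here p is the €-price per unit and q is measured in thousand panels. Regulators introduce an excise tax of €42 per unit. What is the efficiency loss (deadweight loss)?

€2151.22 thousand

Competitive equilibrium: 185 − 0.3q = 95.2 + 0.11q → q* = 219.0244, p* = 119.2927.
With the tax, the buyer price exceeds the seller price by 42: (185 − 0.3q) − (95.2 + 0.11q) = 42 → q' = 116.5854.
Δq = 219.0244 − 116.5854 = 102.439; the wedge equals the tax, 42.
The triangle = ½ × 102.439 × 42 = €2151.22 thousand.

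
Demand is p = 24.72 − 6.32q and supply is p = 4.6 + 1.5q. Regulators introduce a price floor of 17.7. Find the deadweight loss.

8.36

Competitive equilibrium: 24.72 − 6.32q = 4.6 + 1.5q → q* = 2.5729, p* = 8.4593.
At the floor p = 17.7, quantity demanded = (24.72 − 17.7)/6.32 = 1.1108.
Sellers' marginal cost at q' = 1.1108: 4.6 + 1.5·1.1108 = 6.2662.
Δq = 2.5729 − 1.1108 = 1.4621; wedge = 17.7 − 6.2662 = 11.4338.
Deadweight loss = ½ × 1.4621 × 11.4338 = 8.36.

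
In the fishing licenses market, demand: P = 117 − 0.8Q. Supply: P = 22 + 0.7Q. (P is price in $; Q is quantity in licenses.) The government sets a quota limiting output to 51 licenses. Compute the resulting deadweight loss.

Competitive equilibrium: 117 − 0.8Q = 22 + 0.7Q → Q* = 63.3333, P* = 66.3333.
At Q = 51: demand price = 117 − 0.8·51 = 76.2; supply price = 22 + 0.7·51 = 57.7.
ΔQ = 63.3333 − 51 = 12.3333; wedge = 76.2 − 57.7 = 18.5.
DWL = ½ × 12.3333 × 18.5 = $114.08.

$114.08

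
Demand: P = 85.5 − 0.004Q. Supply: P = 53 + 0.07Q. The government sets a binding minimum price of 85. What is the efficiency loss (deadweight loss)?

Competitive equilibrium: 85.5 − 0.004Q = 53 + 0.07Q → Q* = 439.1892, P* = 83.7432.
At the floor P = 85, quantity demanded = (85.5 − 85)/0.004 = 125.
Sellers' marginal cost at Q' = 125: 53 + 0.07·125 = 61.75.
ΔQ = 439.1892 − 125 = 314.1892; wedge = 85 − 61.75 = 23.25.
Welfare loss = ½ × 314.1892 × 23.25 = 3652.45.

3652.45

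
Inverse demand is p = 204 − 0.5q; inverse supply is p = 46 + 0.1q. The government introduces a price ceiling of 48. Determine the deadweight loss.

17763.33

Competitive equilibrium: 204 − 0.5q = 46 + 0.1q → q* = 263.3333, p* = 72.3333.
At the ceiling p = 48, quantity supplied = (48 − 46)/0.1 = 20.
Willingness to pay at q' = 20: 204 − 0.5·20 = 194.
Δq = 263.3333 − 20 = 243.3333; wedge = 194 − 48 = 146.
DWL = ½ × 243.3333 × 146 = 17763.33.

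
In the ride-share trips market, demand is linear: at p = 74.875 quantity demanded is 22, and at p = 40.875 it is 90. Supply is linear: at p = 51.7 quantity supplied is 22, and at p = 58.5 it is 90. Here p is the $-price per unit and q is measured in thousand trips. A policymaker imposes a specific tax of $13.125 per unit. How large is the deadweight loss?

Demand slope = (40.875 − 74.875)/(90 − 22) = −0.5, so p = 85.875 − 0.5q.
Supply slope = (58.5 − 51.7)/(90 − 22) = 0.1, so p = 49.5 + 0.1q.
Competitive equilibrium: 85.875 − 0.5q = 49.5 + 0.1q → q* = 60.625, p* = 55.5625.
With the tax, the buyer price exceeds the seller price by 13.125: (85.875 − 0.5q) − (49.5 + 0.1q) = 13.125 → q' = 38.75.
Δq = 60.625 − 38.75 = 21.875; the wedge equals the tax, 13.125.
Welfare loss = ½ × 21.875 × 13.125 = $143.55 thousand.

$143.55 thousand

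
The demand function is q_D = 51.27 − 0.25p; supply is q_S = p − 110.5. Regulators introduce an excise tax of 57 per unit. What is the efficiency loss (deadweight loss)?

In inverse form: demand p = 205.08 − 4q, supply p = 110.5 + q.
Competitive equilibrium: 205.08 − 4q = 110.5 + q → q* = 18.916, p* = 129.416.
With the tax, the buyer price exceeds the seller price by 57: (205.08 − 4q) − (110.5 + q) = 57 → q' = 7.516.
Δq = 18.916 − 7.516 = 11.4; the wedge equals the tax, 57.
Deadweight loss = ½ × 11.4 × 57 = 324.90.

324.90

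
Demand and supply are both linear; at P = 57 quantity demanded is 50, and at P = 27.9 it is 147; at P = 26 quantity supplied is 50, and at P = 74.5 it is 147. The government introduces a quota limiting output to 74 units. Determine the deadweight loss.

Demand slope = (27.9 − 57)/(147 − 50) = −0.3, so P = 72 − 0.3Q.
Supply slope = (74.5 − 26)/(147 − 50) = 0.5, so P = 1 + 0.5Q.
Competitive equilibrium: 72 − 0.3Q = 1 + 0.5Q → Q* = 88.75, P* = 45.375.
At Q = 74: demand price = 72 − 0.3·74 = 49.8; supply price = 1 + 0.5·74 = 38.
ΔQ = 88.75 − 74 = 14.75; wedge = 49.8 − 38 = 11.8.
Deadweight loss = ½ × 14.75 × 11.8 = 87.025.

87.025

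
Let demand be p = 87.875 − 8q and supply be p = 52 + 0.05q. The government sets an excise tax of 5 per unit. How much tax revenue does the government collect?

Competitive equilibrium: 87.875 − 8q = 52 + 0.05q → q* = 4.4565, p* = 52.2228.
With the tax, the buyer price exceeds the seller price by 5: (87.875 − 8q) − (52 + 0.05q) = 5 → q' = 3.8354.
Tax revenue = 5 × 3.8354 = 19.18.

19.18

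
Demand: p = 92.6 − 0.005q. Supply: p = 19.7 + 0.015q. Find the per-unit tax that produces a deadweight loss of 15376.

24.8

Competitive equilibrium: 92.6 − 0.005q = 19.7 + 0.015q → q* = 3645, p* = 74.375.
A tax t gives Δq = t/0.02 and wedge t, so DWL = t²/0.04.
t²/0.04 = 15376 → t² = 615.04 → t = 24.8.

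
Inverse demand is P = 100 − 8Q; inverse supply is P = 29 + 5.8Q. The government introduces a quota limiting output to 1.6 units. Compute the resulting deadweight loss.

Competitive equilibrium: 100 − 8Q = 29 + 5.8Q → Q* = 5.1449, P* = 58.8406.
At Q = 1.6: demand price = 100 − 8·1.6 = 87.2; supply price = 29 + 5.8·1.6 = 38.28.
ΔQ = 5.1449 − 1.6 = 3.5449; wedge = 87.2 − 38.28 = 48.92.
The triangle = ½ × 3.5449 × 48.92 = 86.71.

86.71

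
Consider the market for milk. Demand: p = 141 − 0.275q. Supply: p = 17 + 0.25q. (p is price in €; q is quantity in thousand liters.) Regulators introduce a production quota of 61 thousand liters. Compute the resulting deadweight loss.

Competitive equilibrium: 141 − 0.275q = 17 + 0.25q → q* = 236.1905, p* = 76.0476.
At q = 61: demand price = 141 − 0.275·61 = 124.225; supply price = 17 + 0.25·61 = 32.25.
Δq = 236.1905 − 61 = 175.1905; wedge = 124.225 − 32.25 = 91.975.
Welfare loss = ½ × 175.1905 × 91.975 = €8056.57 thousand.

€8056.57 thousand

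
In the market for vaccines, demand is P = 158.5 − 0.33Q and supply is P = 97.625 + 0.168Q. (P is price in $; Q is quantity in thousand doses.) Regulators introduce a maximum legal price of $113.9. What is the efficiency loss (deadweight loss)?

$160.19 thousand

Competitive equilibrium: 158.5 − 0.33Q = 97.625 + 0.168Q → Q* = 122.239, P* = 118.1611.
At the ceiling P = 113.9, quantity supplied = (113.9 − 97.625)/0.168 = 96.875.
Willingness to pay at Q' = 96.875: 158.5 − 0.33·96.875 = 126.5313.
ΔQ = 122.239 − 96.875 = 25.364; wedge = 126.5313 − 113.9 = 12.6313.
Welfare loss = ½ × 25.364 × 12.6313 = $160.19 thousand.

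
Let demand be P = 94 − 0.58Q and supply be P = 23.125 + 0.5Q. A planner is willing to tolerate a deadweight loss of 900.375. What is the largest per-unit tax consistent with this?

Competitive equilibrium: 94 − 0.58Q = 23.125 + 0.5Q → Q* = 65.625, P* = 55.9375.
A tax t gives ΔQ = t/1.08 and wedge t, so DWL = t²/2.16.
t²/2.16 = 900.375 → t² = 1944.81 → t = 44.1.

44.1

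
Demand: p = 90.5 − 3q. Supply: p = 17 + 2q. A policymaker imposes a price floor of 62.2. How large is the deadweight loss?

69.34

Competitive equilibrium: 90.5 − 3q = 17 + 2q → q* = 14.7, p* = 46.4.
At the floor p = 62.2, quantity demanded = (90.5 − 62.2)/3 = 9.43333.
Sellers' marginal cost at q' = 9.43333: 17 + 2·9.43333 = 35.86666.
Δq = 14.7 − 9.43333 = 5.26667; wedge = 62.2 − 35.86666 = 26.33334.
The triangle = ½ × 5.26667 × 26.33334 = 69.34.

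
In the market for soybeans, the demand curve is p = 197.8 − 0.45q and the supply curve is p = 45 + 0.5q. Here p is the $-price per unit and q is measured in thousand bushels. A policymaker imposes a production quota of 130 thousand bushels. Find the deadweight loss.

$451.84 thousand

Competitive equilibrium: 197.8 − 0.45q = 45 + 0.5q → q* = 160.8421, p* = 125.4211.
At q = 130: demand price = 197.8 − 0.45·130 = 139.3; supply price = 45 + 0.5·130 = 110.
Δq = 160.8421 − 130 = 30.8421; wedge = 139.3 − 110 = 29.3.
DWL = ½ × 30.8421 × 29.3 = $451.84 thousand.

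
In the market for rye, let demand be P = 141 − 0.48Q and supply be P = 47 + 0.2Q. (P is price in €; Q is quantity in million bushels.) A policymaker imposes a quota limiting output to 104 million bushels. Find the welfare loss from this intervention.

Competitive equilibrium: 141 − 0.48Q = 47 + 0.2Q → Q* = 138.2353, P* = 74.6471.
At Q = 104: demand price = 141 − 0.48·104 = 91.08; supply price = 47 + 0.2·104 = 67.8.
ΔQ = 138.2353 − 104 = 34.2353; wedge = 91.08 − 67.8 = 23.28.
The triangle = ½ × 34.2353 × 23.28 = €398.50 million.

€398.50 million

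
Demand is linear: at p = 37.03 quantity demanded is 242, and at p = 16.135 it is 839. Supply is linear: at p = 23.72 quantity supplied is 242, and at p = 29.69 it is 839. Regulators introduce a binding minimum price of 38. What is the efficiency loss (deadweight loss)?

2354.56

Demand slope = (16.135 − 37.03)/(839 − 242) = −0.035, so p = 45.5 − 0.035q.
Supply slope = (29.69 − 23.72)/(839 − 242) = 0.01, so p = 21.3 + 0.01q.
Competitive equilibrium: 45.5 − 0.035q = 21.3 + 0.01q → q* = 537.77778, p* = 26.67778.
At the floor p = 38, quantity demanded = (45.5 − 38)/0.035 = 214.28571.
Sellers' marginal cost at q' = 214.28571: 21.3 + 0.01·214.28571 = 23.44286.
Δq = 537.77778 − 214.28571 = 323.49207; wedge = 38 − 23.44286 = 14.55714.
The triangle = ½ × 323.49207 × 14.55714 = 2354.56.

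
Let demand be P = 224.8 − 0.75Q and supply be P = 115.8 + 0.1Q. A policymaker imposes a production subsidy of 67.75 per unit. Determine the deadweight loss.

2700.04

Competitive equilibrium: 224.8 − 0.75Q = 115.8 + 0.1Q → Q* = 128.2353, P* = 128.6235.
The subsidy lowers effective supply by 67.75: P = 48.05 + 0.1Q.
New quantity: 224.8 − 0.75Q = 48.05 + 0.1Q → Q' = 207.9412.
Overproduction ΔQ = 207.9412 − 128.2353 = 79.7059; wedge = subsidy = 67.75.
DWL = ½ × 79.7059 × 67.75 = 2700.04.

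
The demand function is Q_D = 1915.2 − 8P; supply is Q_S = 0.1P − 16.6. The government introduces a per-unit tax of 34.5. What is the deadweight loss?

58.78

In inverse form: demand P = 239.4 − 0.125Q, supply P = 166 + 10Q.
Competitive equilibrium: 239.4 − 0.125Q = 166 + 10Q → Q* = 7.2494, P* = 238.4938.
With the tax, the buyer price exceeds the seller price by 34.5: (239.4 − 0.125Q) − (166 + 10Q) = 34.5 → Q' = 3.842.
ΔQ = 7.2494 − 3.842 = 3.4074; the wedge equals the tax, 34.5.
The triangle = ½ × 3.4074 × 34.5 = 58.78.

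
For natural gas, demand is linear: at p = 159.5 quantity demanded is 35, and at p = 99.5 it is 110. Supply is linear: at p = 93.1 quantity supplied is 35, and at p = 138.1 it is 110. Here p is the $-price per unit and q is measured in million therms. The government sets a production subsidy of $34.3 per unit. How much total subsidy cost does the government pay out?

$3667.65 million

Demand slope = (99.5 − 159.5)/(110 − 35) = −0.8, so p = 187.5 − 0.8q.
Supply slope = (138.1 − 93.1)/(110 − 35) = 0.6, so p = 72.1 + 0.6q.
Competitive equilibrium: 187.5 − 0.8q = 72.1 + 0.6q → q* = 82.4286, p* = 121.5571.
The subsidy lowers effective supply by 34.3: p = 37.8 + 0.6q.
New quantity: 187.5 − 0.8q = 37.8 + 0.6q → q' = 106.9286.
Total subsidy cost = 34.3 × 106.9286 = $3667.65 million.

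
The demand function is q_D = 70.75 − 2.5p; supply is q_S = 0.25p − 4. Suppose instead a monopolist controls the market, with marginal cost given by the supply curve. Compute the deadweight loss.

0.12

In inverse form: demand p = 28.3 − 0.4q, supply p = 16 + 4q.
Competitive equilibrium: 28.3 − 0.4q = 16 + 4q → q* = 2.7955, p* = 27.1818.
Marginal revenue: MR = 28.3 − 0.8q. Set MR = MC: 28.3 − 0.8q = 16 + 4q → q_m = 2.5625.
Price p_m = 28.3 − 0.4·2.5625 = 27.275; MC(q_m) = 16 + 4·2.5625 = 26.25.
Competitive q* = 2.7955, so Δq = 0.233; wedge = 27.275 − 26.25 = 1.025.
Welfare loss = ½ × 0.233 × 1.025 = 0.12.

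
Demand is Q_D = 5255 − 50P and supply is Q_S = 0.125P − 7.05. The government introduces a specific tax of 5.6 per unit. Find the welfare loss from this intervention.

In inverse form: demand P = 105.1 − 0.02Q, supply P = 56.4 + 8Q.
Competitive equilibrium: 105.1 − 0.02Q = 56.4 + 8Q → Q* = 6.07232, P* = 104.97855.
With the tax, the buyer price exceeds the seller price by 5.6: (105.1 − 0.02Q) − (56.4 + 8Q) = 5.6 → Q' = 5.37406.
ΔQ = 6.07232 − 5.37406 = 0.69826; the wedge equals the tax, 5.6.
Welfare loss = ½ × 0.69826 × 5.6 = 1.96.

1.96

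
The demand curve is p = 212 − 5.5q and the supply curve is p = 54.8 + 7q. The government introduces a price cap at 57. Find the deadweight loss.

939.69

Competitive equilibrium: 212 − 5.5q = 54.8 + 7q → q* = 12.576, p* = 142.832.
At the ceiling p = 57, quantity supplied = (57 − 54.8)/7 = 0.314286.
Willingness to pay at q' = 0.314286: 212 − 5.5·0.314286 = 210.271427.
Δq = 12.576 − 0.314286 = 12.261714; wedge = 210.271427 − 57 = 153.271427.
The triangle = ½ × 12.261714 × 153.271427 = 939.69.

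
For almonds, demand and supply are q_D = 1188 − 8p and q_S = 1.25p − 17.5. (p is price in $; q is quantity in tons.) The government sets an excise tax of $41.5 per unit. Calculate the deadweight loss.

$930.95

In inverse form: demand p = 148.5 − 0.125q, supply p = 14 + 0.8q.
Competitive equilibrium: 148.5 − 0.125q = 14 + 0.8q → q* = 145.4054, p* = 130.3243.
With the tax, the buyer price exceeds the seller price by 41.5: (148.5 − 0.125q) − (14 + 0.8q) = 41.5 → q' = 100.5405.
Δq = 145.4054 − 100.5405 = 44.8649; the wedge equals the tax, 41.5.
Deadweight loss = ½ × 44.8649 × 41.5 = $930.95.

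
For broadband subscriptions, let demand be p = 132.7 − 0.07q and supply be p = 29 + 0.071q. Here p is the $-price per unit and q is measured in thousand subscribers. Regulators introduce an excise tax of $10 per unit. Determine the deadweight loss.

Competitive equilibrium: 132.7 − 0.07q = 29 + 0.071q → q* = 735.461, p* = 81.2177.
With the tax, the buyer price exceeds the seller price by 10: (132.7 − 0.07q) − (29 + 0.071q) = 10 → q' = 664.539.
Δq = 735.461 − 664.539 = 70.922; the wedge equals the tax, 10.
Welfare loss = ½ × 70.922 × 10 = $354.61 thousand.

$354.61 thousand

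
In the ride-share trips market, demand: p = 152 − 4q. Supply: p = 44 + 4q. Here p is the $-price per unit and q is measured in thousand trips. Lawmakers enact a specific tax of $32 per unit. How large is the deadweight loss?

$64 thousand

Competitive equilibrium: 152 − 4q = 44 + 4q → q* = 13.5, p* = 98.
With the tax, the buyer price exceeds the seller price by 32: (152 − 4q) − (44 + 4q) = 32 → q' = 9.5.
Δq = 13.5 − 9.5 = 4; the wedge equals the tax, 32.
Deadweight loss = ½ × 4 × 32 = $64 thousand.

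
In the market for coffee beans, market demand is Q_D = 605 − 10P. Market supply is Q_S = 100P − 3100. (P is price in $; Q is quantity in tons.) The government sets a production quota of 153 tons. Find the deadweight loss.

$729.68

In inverse form: demand P = 60.5 − 0.1Q, supply P = 31 + 0.01Q.
Competitive equilibrium: 60.5 − 0.1Q = 31 + 0.01Q → Q* = 268.1818, P* = 33.6818.
At Q = 153: demand price = 60.5 − 0.1·153 = 45.2; supply price = 31 + 0.01·153 = 32.53.
ΔQ = 268.1818 − 153 = 115.1818; wedge = 45.2 − 32.53 = 12.67.
Welfare loss = ½ × 115.1818 × 12.67 = $729.68.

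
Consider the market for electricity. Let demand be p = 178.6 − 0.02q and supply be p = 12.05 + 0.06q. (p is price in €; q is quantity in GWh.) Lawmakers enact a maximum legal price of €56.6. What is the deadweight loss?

Competitive equilibrium: 178.6 − 0.02q = 12.05 + 0.06q → q* = 2081.875, p* = 136.9625.
At the ceiling p = 56.6, quantity supplied = (56.6 − 12.05)/0.06 = 742.5.
Willingness to pay at q' = 742.5: 178.6 − 0.02·742.5 = 163.75.
Δq = 2081.875 − 742.5 = 1339.375; wedge = 163.75 − 56.6 = 107.15.
Deadweight loss = ½ × 1339.375 × 107.15 = €71757.02.

€71757.02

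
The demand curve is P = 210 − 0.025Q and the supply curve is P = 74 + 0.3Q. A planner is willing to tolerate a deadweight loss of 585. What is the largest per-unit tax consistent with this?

Competitive equilibrium: 210 − 0.025Q = 74 + 0.3Q → Q* = 418.4615, P* = 199.5385.
A tax t gives ΔQ = t/0.325 and wedge t, so DWL = t²/0.65.
t²/0.65 = 585 → t² = 380.25 → t = 19.5.

19.5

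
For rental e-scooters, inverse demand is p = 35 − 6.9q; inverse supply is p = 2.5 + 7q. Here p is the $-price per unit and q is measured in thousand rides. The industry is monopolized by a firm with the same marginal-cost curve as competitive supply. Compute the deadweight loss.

Competitive equilibrium: 35 − 6.9q = 2.5 + 7q → q* = 2.3381, p* = 18.8669.
Marginal revenue: MR = 35 − 13.8q. Set MR = MC: 35 − 13.8q = 2.5 + 7q → q_m = 1.5625.
Price p_m = 35 − 6.9·1.5625 = 24.2188; MC(q_m) = 2.5 + 7·1.5625 = 13.4375.
Competitive q* = 2.3381, so Δq = 0.7756; wedge = 24.2188 − 13.4375 = 10.7813.
The triangle = ½ × 0.7756 × 10.7813 = $4.18 thousand.

$4.18 thousand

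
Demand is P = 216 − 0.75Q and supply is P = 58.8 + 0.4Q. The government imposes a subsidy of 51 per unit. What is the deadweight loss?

1130.87

Competitive equilibrium: 216 − 0.75Q = 58.8 + 0.4Q → Q* = 136.6957, P* = 113.4783.
The subsidy lowers effective supply by 51: P = 7.8 + 0.4Q.
New quantity: 216 − 0.75Q = 7.8 + 0.4Q → Q' = 181.0435.
Overproduction ΔQ = 181.0435 − 136.6957 = 44.3478; wedge = subsidy = 51.
The triangle = ½ × 44.3478 × 51 = 1130.87.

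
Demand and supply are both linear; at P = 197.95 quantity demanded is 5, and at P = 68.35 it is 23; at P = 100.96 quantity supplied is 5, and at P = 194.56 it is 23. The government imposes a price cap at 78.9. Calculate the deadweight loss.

902.36

Demand slope = (68.35 − 197.95)/(23 − 5) = −7.2, so P = 233.95 − 7.2Q.
Supply slope = (194.56 − 100.96)/(23 − 5) = 5.2, so P = 74.96 + 5.2Q.
Competitive equilibrium: 233.95 − 7.2Q = 74.96 + 5.2Q → Q* = 12.8218, P* = 141.6332.
At the ceiling P = 78.9, quantity supplied = (78.9 − 74.96)/5.2 = 0.7577.
Willingness to pay at Q' = 0.7577: 233.95 − 7.2·0.7577 = 228.4946.
ΔQ = 12.8218 − 0.7577 = 12.0641; wedge = 228.4946 − 78.9 = 149.5946.
Welfare loss = ½ × 12.0641 × 149.5946 = 902.36.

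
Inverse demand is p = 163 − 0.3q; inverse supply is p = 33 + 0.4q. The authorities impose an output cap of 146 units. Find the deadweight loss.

552.03

Competitive equilibrium: 163 − 0.3q = 33 + 0.4q → q* = 185.7143, p* = 107.2857.
At q = 146: demand price = 163 − 0.3·146 = 119.2; supply price = 33 + 0.4·146 = 91.4.
Δq = 185.7143 − 146 = 39.7143; wedge = 119.2 − 91.4 = 27.8.
Welfare loss = ½ × 39.7143 × 27.8 = 552.03.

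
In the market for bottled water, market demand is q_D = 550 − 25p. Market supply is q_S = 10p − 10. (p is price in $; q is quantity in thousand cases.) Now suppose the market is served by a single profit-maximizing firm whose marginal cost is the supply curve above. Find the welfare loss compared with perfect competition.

$77.78 thousand

In inverse form: demand p = 22 − 0.04q, supply p = 1 + 0.1q.
Competitive equilibrium: 22 − 0.04q = 1 + 0.1q → q* = 150, p* = 16.
Marginal revenue: MR = 22 − 0.08q. Set MR = MC: 22 − 0.08q = 1 + 0.1q → q_m = 116.6667.
Price p_m = 22 − 0.04·116.6667 = 17.3333; MC(q_m) = 1 + 0.1·116.6667 = 12.6667.
Competitive q* = 150, so Δq = 33.3333; wedge = 17.3333 − 12.6667 = 4.6666.
DWL = ½ × 33.3333 × 4.6666 = $77.78 thousand.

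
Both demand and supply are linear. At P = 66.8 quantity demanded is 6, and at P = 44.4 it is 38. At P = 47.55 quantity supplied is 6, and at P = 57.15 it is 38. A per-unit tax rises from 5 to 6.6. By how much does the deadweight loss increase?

9.28

Demand slope = (44.4 − 66.8)/(38 − 6) = −0.7, so P = 71 − 0.7Q.
Supply slope = (57.15 − 47.55)/(38 − 6) = 0.3, so P = 45.75 + 0.3Q.
Competitive equilibrium: 71 − 0.7Q = 45.75 + 0.3Q → Q* = 25.25, P* = 53.325.
For a per-unit tax t: ΔQ = t/1, so DWL = ½·t·(t/1) = t²/2.
At t = 5: DWL = 12.5. At t = 6.6: DWL = 21.78.
Increase = 21.78 − 12.5 = 9.28.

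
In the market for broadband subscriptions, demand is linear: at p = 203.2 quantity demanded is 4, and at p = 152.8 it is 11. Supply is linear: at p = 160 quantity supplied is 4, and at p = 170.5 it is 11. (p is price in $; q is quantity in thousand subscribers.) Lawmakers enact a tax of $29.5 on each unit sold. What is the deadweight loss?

$50.01 thousand

Demand slope = (152.8 − 203.2)/(11 − 4) = −7.2, so p = 232 − 7.2q.
Supply slope = (170.5 − 160)/(11 − 4) = 1.5, so p = 154 + 1.5q.
Competitive equilibrium: 232 − 7.2q = 154 + 1.5q → q* = 8.9655, p* = 167.4483.
With the tax, the buyer price exceeds the seller price by 29.5: (232 − 7.2q) − (154 + 1.5q) = 29.5 → q' = 5.5747.
Δq = 8.9655 − 5.5747 = 3.3908; the wedge equals the tax, 29.5.
The triangle = ½ × 3.3908 × 29.5 = $50.01 thousand.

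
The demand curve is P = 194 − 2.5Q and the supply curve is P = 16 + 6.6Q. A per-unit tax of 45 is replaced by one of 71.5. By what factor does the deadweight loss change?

2.525

Competitive equilibrium: 194 − 2.5Q = 16 + 6.6Q → Q* = 19.5604, P* = 145.0989.
For a per-unit tax t: ΔQ = t/9.1, so DWL = ½·t·(t/9.1) = t²/18.2.
At t = 45: DWL = 111.264. At t = 71.5: DWL = 280.893.
Ratio = (71.5/45)² = 2.525.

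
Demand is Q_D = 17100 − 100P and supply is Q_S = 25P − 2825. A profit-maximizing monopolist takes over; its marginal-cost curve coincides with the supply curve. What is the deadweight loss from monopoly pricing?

934.44

In inverse form: demand P = 171 − 0.01Q, supply P = 113 + 0.04Q.
Competitive equilibrium: 171 − 0.01Q = 113 + 0.04Q → Q* = 1160, P* = 159.4.
Marginal revenue: MR = 171 − 0.02Q. Set MR = MC: 171 − 0.02Q = 113 + 0.04Q → Q_m = 966.6667.
Price P_m = 171 − 0.01·966.6667 = 161.3333; MC(Q_m) = 113 + 0.04·966.6667 = 151.6667.
Competitive Q* = 1160, so ΔQ = 193.3333; wedge = 161.3333 − 151.6667 = 9.6666.
The triangle = ½ × 193.3333 × 9.6666 = 934.44.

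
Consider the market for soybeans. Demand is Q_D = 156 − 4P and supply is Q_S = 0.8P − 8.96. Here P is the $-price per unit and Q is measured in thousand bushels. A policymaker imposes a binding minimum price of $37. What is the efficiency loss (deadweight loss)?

$83.21 thousand

In inverse form: demand P = 39 − 0.25Q, supply P = 11.2 + 1.25Q.
Competitive equilibrium: 39 − 0.25Q = 11.2 + 1.25Q → Q* = 18.5333, P* = 34.3667.
At the floor P = 37, quantity demanded = (39 − 37)/0.25 = 8.
Sellers' marginal cost at Q' = 8: 11.2 + 1.25·8 = 21.2.
ΔQ = 18.5333 − 8 = 10.5333; wedge = 37 − 21.2 = 15.8.
DWL = ½ × 10.5333 × 15.8 = $83.21 thousand.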